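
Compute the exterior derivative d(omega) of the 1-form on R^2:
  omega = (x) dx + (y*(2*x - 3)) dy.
d(omega) = (2*y) dx ∧ dy

For a 1-form omega = sum_i f_i dx_i, the exterior derivative is
  d(omega) = sum_{i < j} (∂f_j/∂x_i - ∂f_i/∂x_j) dx_i ∧ dx_j.
  coefficient of dx ∧ dy: ∂f_2/∂x - ∂f_1/∂y = ∂(y*(2*x - 3))/∂x - ∂(x)/∂y = 2*y
Assembling: d(omega) = (2*y) dx ∧ dy.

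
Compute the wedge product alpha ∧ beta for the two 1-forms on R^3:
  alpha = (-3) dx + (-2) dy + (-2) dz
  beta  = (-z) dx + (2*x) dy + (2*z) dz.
alpha ∧ beta = (-6*x - 2*z) dx ∧ dy + (-8*z) dx ∧ dz + (4*x - 4*z) dy ∧ dz

Distribute the wedge, using dx_i ∧ dx_j = -dx_j ∧ dx_i and dx_i ∧ dx_i = 0. For each pair (i, j) with i < j, the coefficient of dx_i ∧ dx_j in alpha ∧ beta is (alpha_i * beta_j - alpha_j * beta_i). Collecting: alpha ∧ beta = (-6*x - 2*z) dx ∧ dy + (-8*z) dx ∧ dz + (4*x - 4*z) dy ∧ dz.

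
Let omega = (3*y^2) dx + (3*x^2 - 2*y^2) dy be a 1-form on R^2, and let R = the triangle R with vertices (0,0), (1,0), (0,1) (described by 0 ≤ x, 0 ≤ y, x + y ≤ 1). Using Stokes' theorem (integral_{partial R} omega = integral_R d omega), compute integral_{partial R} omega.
integral_(partial R) omega = 0

Stokes: integral_partial_R omega = integral_R d omega with d omega = (∂Q/∂x - ∂P/∂y) dx ∧ dy.
  ∂Q/∂x = 6*x
  ∂P/∂y = 6*y
  integrand = ∂Q/∂x - ∂P/∂y = 6*x - 6*y.
Integrating over R: integral_0^1 integral_0^{1-x} (6*x - 6*y) dy dx = 0.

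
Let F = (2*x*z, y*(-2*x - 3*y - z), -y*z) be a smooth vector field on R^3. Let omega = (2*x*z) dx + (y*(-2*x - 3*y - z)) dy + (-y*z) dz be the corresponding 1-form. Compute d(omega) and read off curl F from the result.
d(omega) = (y - z) dy ∧ dz + (2*x) dz ∧ dx + (-2*y) dx ∧ dy; curl F = (y - z, 2*x, -2*y)

d omega = sum_{i<j} (∂f_j/∂x_i - ∂f_i/∂x_j) dx_i ∧ dx_j. Under the identification (dy ∧ dz, dz ∧ dx, dx ∧ dy) ↔ (e_x, e_y, e_z), the coefficients are exactly the components of curl F. Compute:
  ∂R/∂y - ∂Q/∂z = (-z) - (-y) = y - z
  ∂P/∂z - ∂R/∂x = (2*x) - (0) = 2*x
  ∂Q/∂x - ∂P/∂y = (-2*y) - (0) = -2*y.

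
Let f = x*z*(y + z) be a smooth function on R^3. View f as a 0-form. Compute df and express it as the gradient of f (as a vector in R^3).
df = (z*(y + z)) dx + (x*z) dy + (x*(y + 2*z)) dz; grad f = (z*(y + z), x*z, x*(y + 2*z))

For a 0-form f, d f = (∂f/∂x) dx + (∂f/∂y) dy + (∂f/∂z) dz. The components of the vector representation are exactly the entries of grad f in Cartesian coordinates:
  ∂f/∂x = z*(y + z)
  ∂f/∂y = x*z
  ∂f/∂z = x*(y + 2*z).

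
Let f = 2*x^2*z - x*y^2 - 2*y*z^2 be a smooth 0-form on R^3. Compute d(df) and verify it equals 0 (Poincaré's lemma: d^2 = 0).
d(df) = 0

Step 1: df = sum_i (∂f/∂x_i) dx_i = (4*x*z - y^2) dx + (-2*x*y - 2*z^2) dy + (2*x^2 - 4*y*z) dz.
Step 2: Apply d again. Using the 1-form formula, the coefficient of dx ∧ dy in d(df) is ∂^2 f/∂x ∂y - ∂^2 f/∂y ∂x = (-2*y) - (-2*y) = 0 (equality of mixed partials for smooth f).
Similarly for dx ∧ dz and dy ∧ dz — all coefficients vanish. So d(df) = 0.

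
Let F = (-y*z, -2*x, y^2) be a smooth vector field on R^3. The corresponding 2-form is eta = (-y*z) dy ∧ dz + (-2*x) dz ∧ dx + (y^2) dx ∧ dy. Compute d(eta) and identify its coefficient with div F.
d(eta) = (0) dx ∧ dy ∧ dz; div F = 0

For a 2-form in R^3 of the form above, applying d gives a 3-form with coefficient ∂P/∂x + ∂Q/∂y + ∂R/∂z:
  ∂P/∂x = 0
  ∂Q/∂y = 0
  ∂R/∂z = 0
Sum = 0, which is exactly div F.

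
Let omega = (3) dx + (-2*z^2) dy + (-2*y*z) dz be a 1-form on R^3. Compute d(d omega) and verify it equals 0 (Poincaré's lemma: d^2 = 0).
d(d omega) = 0

Step 1: d omega = sum_{i<j} (∂f_j/∂x_i - ∂f_i/∂x_j) dx_i ∧ dx_j:
  coeff of dx ∧ dy: 0
  coeff of dx ∧ dz: 0
  coeff of dy ∧ dz: 2*z
Step 2: Apply d again to each 2-form coefficient. The only possible 3-form in R^3 is dx ∧ dy ∧ dz, with coefficient
  ∂(coeff of dy∧dz)/∂x - ∂(coeff of dx∧dz)/∂y + ∂(coeff of dx∧dy)/∂z
  = ∂/∂x (2*z) - ∂/∂y (0) + ∂/∂z (0).
Each of these terms simplifies to sums of mixed partials that cancel in pairs. The result is 0 (by equality of mixed partials for smooth functions — Schwarz / Clairaut).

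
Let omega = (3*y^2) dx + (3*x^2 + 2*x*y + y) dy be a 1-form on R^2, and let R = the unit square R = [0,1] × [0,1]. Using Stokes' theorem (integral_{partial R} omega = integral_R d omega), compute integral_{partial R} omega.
integral_(partial R) omega = 1

Stokes: integral_partial_R omega = integral_R d omega with d omega = (∂Q/∂x - ∂P/∂y) dx ∧ dy.
  ∂Q/∂x = 6*x + 2*y
  ∂P/∂y = 6*y
  integrand = ∂Q/∂x - ∂P/∂y = 6*x - 4*y.
Integrating over R: integral_0^1 integral_0^1 (6*x - 4*y) dx dy = 1.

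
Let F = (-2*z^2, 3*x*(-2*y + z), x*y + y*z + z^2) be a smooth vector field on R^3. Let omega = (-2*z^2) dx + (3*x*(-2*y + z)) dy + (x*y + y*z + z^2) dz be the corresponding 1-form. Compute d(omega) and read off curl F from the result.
d(omega) = (-2*x + z) dy ∧ dz + (-y - 4*z) dz ∧ dx + (-6*y + 3*z) dx ∧ dy; curl F = (-2*x + z, -y - 4*z, -6*y + 3*z)

d omega = sum_{i<j} (∂f_j/∂x_i - ∂f_i/∂x_j) dx_i ∧ dx_j. Under the identification (dy ∧ dz, dz ∧ dx, dx ∧ dy) ↔ (e_x, e_y, e_z), the coefficients are exactly the components of curl F. Compute:
  ∂R/∂y - ∂Q/∂z = (x + z) - (3*x) = -2*x + z
  ∂P/∂z - ∂R/∂x = (-4*z) - (y) = -y - 4*z
  ∂Q/∂x - ∂P/∂y = (-6*y + 3*z) - (0) = -6*y + 3*z.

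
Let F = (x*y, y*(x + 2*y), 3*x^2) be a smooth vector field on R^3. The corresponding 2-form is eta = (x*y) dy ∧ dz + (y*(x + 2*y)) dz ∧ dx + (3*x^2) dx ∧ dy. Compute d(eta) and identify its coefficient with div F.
d(eta) = (x + 5*y) dx ∧ dy ∧ dz; div F = x + 5*y

For a 2-form in R^3 of the form above, applying d gives a 3-form with coefficient ∂P/∂x + ∂Q/∂y + ∂R/∂z:
  ∂P/∂x = y
  ∂Q/∂y = x + 4*y
  ∂R/∂z = 0
Sum = x + 5*y, which is exactly div F.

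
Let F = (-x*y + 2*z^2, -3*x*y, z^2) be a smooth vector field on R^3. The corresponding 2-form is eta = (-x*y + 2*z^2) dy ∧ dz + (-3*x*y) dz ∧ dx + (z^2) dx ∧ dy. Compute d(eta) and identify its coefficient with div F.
d(eta) = (-3*x - y + 2*z) dx ∧ dy ∧ dz; div F = -3*x - y + 2*z

For a 2-form in R^3 of the form above, applying d gives a 3-form with coefficient ∂P/∂x + ∂Q/∂y + ∂R/∂z:
  ∂P/∂x = -y
  ∂Q/∂y = -3*x
  ∂R/∂z = 2*z
Sum = -3*x - y + 2*z, which is exactly div F.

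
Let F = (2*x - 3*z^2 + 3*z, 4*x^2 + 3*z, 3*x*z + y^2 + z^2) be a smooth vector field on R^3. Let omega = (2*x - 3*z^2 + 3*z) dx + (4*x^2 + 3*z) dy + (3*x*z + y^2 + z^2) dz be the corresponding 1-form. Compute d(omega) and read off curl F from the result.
d(omega) = (2*y - 3) dy ∧ dz + (3 - 9*z) dz ∧ dx + (8*x) dx ∧ dy; curl F = (2*y - 3, 3 - 9*z, 8*x)

d omega = sum_{i<j} (∂f_j/∂x_i - ∂f_i/∂x_j) dx_i ∧ dx_j. Under the identification (dy ∧ dz, dz ∧ dx, dx ∧ dy) ↔ (e_x, e_y, e_z), the coefficients are exactly the components of curl F. Compute:
  ∂R/∂y - ∂Q/∂z = (2*y) - (3) = 2*y - 3
  ∂P/∂z - ∂R/∂x = (3 - 6*z) - (3*z) = 3 - 9*z
  ∂Q/∂x - ∂P/∂y = (8*x) - (0) = 8*x.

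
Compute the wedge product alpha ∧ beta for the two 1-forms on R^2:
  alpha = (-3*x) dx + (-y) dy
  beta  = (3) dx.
alpha ∧ beta = (3*y) dx ∧ dy

Distribute the wedge, using dx_i ∧ dx_j = -dx_j ∧ dx_i and dx_i ∧ dx_i = 0. For each pair (i, j) with i < j, the coefficient of dx_i ∧ dx_j in alpha ∧ beta is (alpha_i * beta_j - alpha_j * beta_i). Collecting: alpha ∧ beta = (3*y) dx ∧ dy.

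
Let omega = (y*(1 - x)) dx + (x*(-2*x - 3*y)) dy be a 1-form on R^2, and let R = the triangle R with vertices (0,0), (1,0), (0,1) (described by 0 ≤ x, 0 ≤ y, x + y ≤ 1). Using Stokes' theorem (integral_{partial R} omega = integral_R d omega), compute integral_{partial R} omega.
integral_(partial R) omega = -3/2

Stokes: integral_partial_R omega = integral_R d omega with d omega = (∂Q/∂x - ∂P/∂y) dx ∧ dy.
  ∂Q/∂x = -4*x - 3*y
  ∂P/∂y = 1 - x
  integrand = ∂Q/∂x - ∂P/∂y = -3*x - 3*y - 1.
Integrating over R: integral_0^1 integral_0^{1-x} (-3*x - 3*y - 1) dy dx = -3/2.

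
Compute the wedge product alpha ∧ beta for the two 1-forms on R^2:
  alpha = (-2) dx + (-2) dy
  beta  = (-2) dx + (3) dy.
alpha ∧ beta = (-10) dx ∧ dy

Distribute the wedge, using dx_i ∧ dx_j = -dx_j ∧ dx_i and dx_i ∧ dx_i = 0. For each pair (i, j) with i < j, the coefficient of dx_i ∧ dx_j in alpha ∧ beta is (alpha_i * beta_j - alpha_j * beta_i). Collecting: alpha ∧ beta = (-10) dx ∧ dy.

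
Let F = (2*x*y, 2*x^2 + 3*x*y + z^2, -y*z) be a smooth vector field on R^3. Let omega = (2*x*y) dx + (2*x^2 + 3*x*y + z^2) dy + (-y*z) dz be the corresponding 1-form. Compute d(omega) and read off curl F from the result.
d(omega) = (-3*z) dy ∧ dz + (0) dz ∧ dx + (2*x + 3*y) dx ∧ dy; curl F = (-3*z, 0, 2*x + 3*y)

d omega = sum_{i<j} (∂f_j/∂x_i - ∂f_i/∂x_j) dx_i ∧ dx_j. Under the identification (dy ∧ dz, dz ∧ dx, dx ∧ dy) ↔ (e_x, e_y, e_z), the coefficients are exactly the components of curl F. Compute:
  ∂R/∂y - ∂Q/∂z = (-z) - (2*z) = -3*z
  ∂P/∂z - ∂R/∂x = (0) - (0) = 0
  ∂Q/∂x - ∂P/∂y = (4*x + 3*y) - (2*x) = 2*x + 3*y.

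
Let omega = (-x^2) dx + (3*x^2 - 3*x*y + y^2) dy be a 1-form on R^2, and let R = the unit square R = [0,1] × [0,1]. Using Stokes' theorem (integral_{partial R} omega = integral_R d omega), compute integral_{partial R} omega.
integral_(partial R) omega = 3/2

Stokes: integral_partial_R omega = integral_R d omega with d omega = (∂Q/∂x - ∂P/∂y) dx ∧ dy.
  ∂Q/∂x = 6*x - 3*y
  ∂P/∂y = 0
  integrand = ∂Q/∂x - ∂P/∂y = 6*x - 3*y.
Integrating over R: integral_0^1 integral_0^1 (6*x - 3*y) dx dy = 3/2.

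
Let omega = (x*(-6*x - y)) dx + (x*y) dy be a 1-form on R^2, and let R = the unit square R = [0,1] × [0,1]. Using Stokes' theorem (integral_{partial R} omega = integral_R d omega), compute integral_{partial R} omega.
integral_(partial R) omega = 1

Stokes: integral_partial_R omega = integral_R d omega with d omega = (∂Q/∂x - ∂P/∂y) dx ∧ dy.
  ∂Q/∂x = y
  ∂P/∂y = -x
  integrand = ∂Q/∂x - ∂P/∂y = x + y.
Integrating over R: integral_0^1 integral_0^1 (x + y) dx dy = 1.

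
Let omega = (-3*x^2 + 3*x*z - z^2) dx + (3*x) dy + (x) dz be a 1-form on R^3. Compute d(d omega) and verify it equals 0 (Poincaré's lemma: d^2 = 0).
d(d omega) = 0

Step 1: d omega = sum_{i<j} (∂f_j/∂x_i - ∂f_i/∂x_j) dx_i ∧ dx_j:
  coeff of dx ∧ dy: 3
  coeff of dx ∧ dz: -3*x + 2*z + 1
  coeff of dy ∧ dz: 0
Step 2: Apply d again to each 2-form coefficient. The only possible 3-form in R^3 is dx ∧ dy ∧ dz, with coefficient
  ∂(coeff of dy∧dz)/∂x - ∂(coeff of dx∧dz)/∂y + ∂(coeff of dx∧dy)/∂z
  = ∂/∂x (0) - ∂/∂y (-3*x + 2*z + 1) + ∂/∂z (3).
Each of these terms simplifies to sums of mixed partials that cancel in pairs. The result is 0 (by equality of mixed partials for smooth functions — Schwarz / Clairaut).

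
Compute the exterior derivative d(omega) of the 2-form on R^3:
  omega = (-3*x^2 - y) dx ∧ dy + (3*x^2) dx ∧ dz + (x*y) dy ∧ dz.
d(omega) = (y) dx ∧ dy ∧ dz

For a 2-form omega = sum_{i<j} g_{ij} dx_i ∧ dx_j, the exterior derivative is
  d(omega) = sum_{i<j} d(g_{ij}) ∧ dx_i ∧ dx_j = sum_{i<j, k} (∂g_{ij}/∂x_k) dx_k ∧ dx_i ∧ dx_j.
Expand each term, using dx_k ∧ dx_i ∧ dx_j = sgn(permutation) dx_{(a)} ∧ dx_{(b)} ∧ dx_{(c)} with (a < b < c) sorted:
  d(x*y) includes (∂/∂x)(x*y) dx = (y) dx, which multiplied by dy ∧ dz gives (y) dx ∧ dy ∧ dz
Collecting like 3-forms: d(omega) = (y) dx ∧ dy ∧ dz.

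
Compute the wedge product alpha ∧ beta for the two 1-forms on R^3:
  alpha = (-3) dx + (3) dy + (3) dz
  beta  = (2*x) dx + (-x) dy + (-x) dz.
alpha ∧ beta = (-3*x) dx ∧ dy + (-3*x) dx ∧ dz

Distribute the wedge, using dx_i ∧ dx_j = -dx_j ∧ dx_i and dx_i ∧ dx_i = 0. For each pair (i, j) with i < j, the coefficient of dx_i ∧ dx_j in alpha ∧ beta is (alpha_i * beta_j - alpha_j * beta_i). Collecting: alpha ∧ beta = (-3*x) dx ∧ dy + (-3*x) dx ∧ dz.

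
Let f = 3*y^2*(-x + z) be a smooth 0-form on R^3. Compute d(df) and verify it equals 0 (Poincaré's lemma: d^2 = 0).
d(df) = 0

Step 1: df = sum_i (∂f/∂x_i) dx_i = (-3*y^2) dx + (6*y*(-x + z)) dy + (3*y^2) dz.
Step 2: Apply d again. Using the 1-form formula, the coefficient of dx ∧ dy in d(df) is ∂^2 f/∂x ∂y - ∂^2 f/∂y ∂x = (-6*y) - (-6*y) = 0 (equality of mixed partials for smooth f).
Similarly for dx ∧ dz and dy ∧ dz — all coefficients vanish. So d(df) = 0.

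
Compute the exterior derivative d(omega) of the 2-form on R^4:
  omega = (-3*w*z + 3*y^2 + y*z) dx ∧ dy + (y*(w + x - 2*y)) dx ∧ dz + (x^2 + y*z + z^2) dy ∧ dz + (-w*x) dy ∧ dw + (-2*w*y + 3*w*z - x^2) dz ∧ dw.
d(omega) = (-4*w + x + 5*y) dx ∧ dy ∧ dz + (-w - 3*z) dx ∧ dy ∧ dw + (-2*x + y) dx ∧ dz ∧ dw + (-2*w) dy ∧ dz ∧ dw

For a 2-form omega = sum_{i<j} g_{ij} dx_i ∧ dx_j, the exterior derivative is
  d(omega) = sum_{i<j} d(g_{ij}) ∧ dx_i ∧ dx_j = sum_{i<j, k} (∂g_{ij}/∂x_k) dx_k ∧ dx_i ∧ dx_j.
Expand each term, using dx_k ∧ dx_i ∧ dx_j = sgn(permutation) dx_{(a)} ∧ dx_{(b)} ∧ dx_{(c)} with (a < b < c) sorted:
  d(-3*w*z + 3*y^2 + y*z) includes (∂/∂z)(-3*w*z + 3*y^2 + y*z) dz = (-3*w + y) dz, which multiplied by dx ∧ dy gives (-3*w + y) dx ∧ dy ∧ dz
  d(-3*w*z + 3*y^2 + y*z) includes (∂/∂w)(-3*w*z + 3*y^2 + y*z) dw = (-3*z) dw, which multiplied by dx ∧ dy gives (-3*z) dx ∧ dy ∧ dw
  d(y*(w + x - 2*y)) includes (∂/∂y)(y*(w + x - 2*y)) dy = (w + x - 4*y) dy, which multiplied by dx ∧ dz gives (-w - x + 4*y) dx ∧ dy ∧ dz
  d(y*(w + x - 2*y)) includes (∂/∂w)(y*(w + x - 2*y)) dw = (y) dw, which multiplied by dx ∧ dz gives (y) dx ∧ dz ∧ dw
  d(x^2 + y*z + z^2) includes (∂/∂x)(x^2 + y*z + z^2) dx = (2*x) dx, which multiplied by dy ∧ dz gives (2*x) dx ∧ dy ∧ dz
  d(-w*x) includes (∂/∂x)(-w*x) dx = (-w) dx, which multiplied by dy ∧ dw gives (-w) dx ∧ dy ∧ dw
  d(-2*w*y + 3*w*z - x^2) includes (∂/∂x)(-2*w*y + 3*w*z - x^2) dx = (-2*x) dx, which multiplied by dz ∧ dw gives (-2*x) dx ∧ dz ∧ dw
  d(-2*w*y + 3*w*z - x^2) includes (∂/∂y)(-2*w*y + 3*w*z - x^2) dy = (-2*w) dy, which multiplied by dz ∧ dw gives (-2*w) dy ∧ dz ∧ dw
Collecting like 3-forms: d(omega) = (-4*w + x + 5*y) dx ∧ dy ∧ dz + (-w - 3*z) dx ∧ dy ∧ dw + (-2*x + y) dx ∧ dz ∧ dw + (-2*w) dy ∧ dz ∧ dw.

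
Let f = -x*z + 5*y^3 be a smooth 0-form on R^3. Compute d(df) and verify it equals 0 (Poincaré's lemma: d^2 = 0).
d(df) = 0

Step 1: df = sum_i (∂f/∂x_i) dx_i = (-z) dx + (15*y^2) dy + (-x) dz.
Step 2: Apply d again. Using the 1-form formula, the coefficient of dx ∧ dy in d(df) is ∂^2 f/∂x ∂y - ∂^2 f/∂y ∂x = (0) - (0) = 0 (equality of mixed partials for smooth f).
Similarly for dx ∧ dz and dy ∧ dz — all coefficients vanish. So d(df) = 0.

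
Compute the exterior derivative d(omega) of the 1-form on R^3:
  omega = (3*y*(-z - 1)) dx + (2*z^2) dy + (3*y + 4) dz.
d(omega) = (3*z + 3) dx ∧ dy + (3*y) dx ∧ dz + (3 - 4*z) dy ∧ dz

For a 1-form omega = sum_i f_i dx_i, the exterior derivative is
  d(omega) = sum_{i < j} (∂f_j/∂x_i - ∂f_i/∂x_j) dx_i ∧ dx_j.
  coefficient of dx ∧ dy: ∂f_2/∂x - ∂f_1/∂y = ∂(2*z^2)/∂x - ∂(3*y*(-z - 1))/∂y = 3*z + 3
  coefficient of dx ∧ dz: ∂f_3/∂x - ∂f_1/∂z = ∂(3*y + 4)/∂x - ∂(3*y*(-z - 1))/∂z = 3*y
  coefficient of dy ∧ dz: ∂f_3/∂y - ∂f_2/∂z = ∂(3*y + 4)/∂y - ∂(2*z^2)/∂z = 3 - 4*z
Assembling: d(omega) = (3*z + 3) dx ∧ dy + (3*y) dx ∧ dz + (3 - 4*z) dy ∧ dz.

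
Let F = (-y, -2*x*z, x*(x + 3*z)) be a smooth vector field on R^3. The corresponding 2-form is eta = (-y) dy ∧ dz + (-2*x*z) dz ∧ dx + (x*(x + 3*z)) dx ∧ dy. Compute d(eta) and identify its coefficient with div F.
d(eta) = (3*x) dx ∧ dy ∧ dz; div F = 3*x

For a 2-form in R^3 of the form above, applying d gives a 3-form with coefficient ∂P/∂x + ∂Q/∂y + ∂R/∂z:
  ∂P/∂x = 0
  ∂Q/∂y = 0
  ∂R/∂z = 3*x
Sum = 3*x, which is exactly div F.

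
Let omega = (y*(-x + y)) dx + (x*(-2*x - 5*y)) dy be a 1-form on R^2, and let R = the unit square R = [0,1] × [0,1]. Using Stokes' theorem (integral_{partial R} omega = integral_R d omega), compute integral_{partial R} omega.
integral_(partial R) omega = -5

Stokes: integral_partial_R omega = integral_R d omega with d omega = (∂Q/∂x - ∂P/∂y) dx ∧ dy.
  ∂Q/∂x = -4*x - 5*y
  ∂P/∂y = -x + 2*y
  integrand = ∂Q/∂x - ∂P/∂y = -3*x - 7*y.
Integrating over R: integral_0^1 integral_0^1 (-3*x - 7*y) dx dy = -5.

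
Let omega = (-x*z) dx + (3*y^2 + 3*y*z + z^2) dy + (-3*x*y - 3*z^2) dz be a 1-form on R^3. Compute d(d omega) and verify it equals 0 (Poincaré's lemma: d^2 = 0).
d(d omega) = 0

Step 1: d omega = sum_{i<j} (∂f_j/∂x_i - ∂f_i/∂x_j) dx_i ∧ dx_j:
  coeff of dx ∧ dy: 0
  coeff of dx ∧ dz: x - 3*y
  coeff of dy ∧ dz: -3*x - 3*y - 2*z
Step 2: Apply d again to each 2-form coefficient. The only possible 3-form in R^3 is dx ∧ dy ∧ dz, with coefficient
  ∂(coeff of dy∧dz)/∂x - ∂(coeff of dx∧dz)/∂y + ∂(coeff of dx∧dy)/∂z
  = ∂/∂x (-3*x - 3*y - 2*z) - ∂/∂y (x - 3*y) + ∂/∂z (0).
Each of these terms simplifies to sums of mixed partials that cancel in pairs. The result is 0 (by equality of mixed partials for smooth functions — Schwarz / Clairaut).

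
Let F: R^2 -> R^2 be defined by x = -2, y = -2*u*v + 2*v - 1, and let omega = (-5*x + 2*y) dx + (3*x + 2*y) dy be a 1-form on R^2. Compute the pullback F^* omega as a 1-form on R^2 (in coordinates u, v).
F^* omega = (8*v*(u*v - v + 2)) du + (8*u^2*v - 16*u*v + 16*u + 8*v - 16) dv

Using F^*(f dg) = (f ∘ F) d(g ∘ F), substitute each coordinate x_i by F_i(u, v) in f_i, and replace dx_i by d F_i = (∂F_i/∂u) du + (∂F_i/∂v) dv.
  For the x component: f_1(F) = -4*u*v + 4*v + 8; d F_1 = (0) du + (0) dv
  For the y component: f_2(F) = -4*u*v + 4*v - 8; d F_2 = (-2*v) du + (2 - 2*u) dv
Combining and collecting du, dv coefficients:
  coeff of du: 8*v*(u*v - v + 2)
  coeff of dv: 8*u^2*v - 16*u*v + 16*u + 8*v - 16
F^* omega = (8*v*(u*v - v + 2)) du + (8*u^2*v - 16*u*v + 16*u + 8*v - 16) dv.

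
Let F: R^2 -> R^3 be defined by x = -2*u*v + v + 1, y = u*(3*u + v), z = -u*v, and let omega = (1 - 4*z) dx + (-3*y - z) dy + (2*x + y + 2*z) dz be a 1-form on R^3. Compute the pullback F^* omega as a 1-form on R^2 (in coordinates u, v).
F^* omega = (-54*u^3 - 24*u^2*v - 5*u*v^2 - 2*v^2 - 4*v) du + (-12*u^3 - 5*u^2*v + 2*u*v - 4*u + 1) dv

Using F^*(f dg) = (f ∘ F) d(g ∘ F), substitute each coordinate x_i by F_i(u, v) in f_i, and replace dx_i by d F_i = (∂F_i/∂u) du + (∂F_i/∂v) dv.
  For the x component: f_1(F) = 4*u*v + 1; d F_1 = (-2*v) du + (1 - 2*u) dv
  For the y component: f_2(F) = u*(-9*u - 2*v); d F_2 = (6*u + v) du + (u) dv
  For the z component: f_3(F) = 3*u^2 - 5*u*v + 2*v + 2; d F_3 = (-v) du + (-u) dv
Combining and collecting du, dv coefficients:
  coeff of du: -54*u^3 - 24*u^2*v - 5*u*v^2 - 2*v^2 - 4*v
  coeff of dv: -12*u^3 - 5*u^2*v + 2*u*v - 4*u + 1
F^* omega = (-54*u^3 - 24*u^2*v - 5*u*v^2 - 2*v^2 - 4*v) du + (-12*u^3 - 5*u^2*v + 2*u*v - 4*u + 1) dv.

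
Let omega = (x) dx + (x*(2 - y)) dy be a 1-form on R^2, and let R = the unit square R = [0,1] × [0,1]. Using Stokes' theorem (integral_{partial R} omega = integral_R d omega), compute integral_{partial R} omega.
integral_(partial R) omega = 3/2

Stokes: integral_partial_R omega = integral_R d omega with d omega = (∂Q/∂x - ∂P/∂y) dx ∧ dy.
  ∂Q/∂x = 2 - y
  ∂P/∂y = 0
  integrand = ∂Q/∂x - ∂P/∂y = 2 - y.
Integrating over R: integral_0^1 integral_0^1 (2 - y) dx dy = 3/2.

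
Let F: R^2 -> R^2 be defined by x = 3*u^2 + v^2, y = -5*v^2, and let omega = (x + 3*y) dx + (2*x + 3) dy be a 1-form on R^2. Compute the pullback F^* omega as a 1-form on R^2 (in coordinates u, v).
F^* omega = (18*u^3 - 84*u*v^2) du + (6*v*(-9*u^2 - 8*v^2 - 5)) dv

Using F^*(f dg) = (f ∘ F) d(g ∘ F), substitute each coordinate x_i by F_i(u, v) in f_i, and replace dx_i by d F_i = (∂F_i/∂u) du + (∂F_i/∂v) dv.
  For the x component: f_1(F) = 3*u^2 - 14*v^2; d F_1 = (6*u) du + (2*v) dv
  For the y component: f_2(F) = 6*u^2 + 2*v^2 + 3; d F_2 = (0) du + (-10*v) dv
Combining and collecting du, dv coefficients:
  coeff of du: 18*u^3 - 84*u*v^2
  coeff of dv: 6*v*(-9*u^2 - 8*v^2 - 5)
F^* omega = (18*u^3 - 84*u*v^2) du + (6*v*(-9*u^2 - 8*v^2 - 5)) dv.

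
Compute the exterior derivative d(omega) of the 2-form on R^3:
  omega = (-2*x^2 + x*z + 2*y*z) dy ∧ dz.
d(omega) = (-4*x + z) dx ∧ dy ∧ dz

For a 2-form omega = sum_{i<j} g_{ij} dx_i ∧ dx_j, the exterior derivative is
  d(omega) = sum_{i<j} d(g_{ij}) ∧ dx_i ∧ dx_j = sum_{i<j, k} (∂g_{ij}/∂x_k) dx_k ∧ dx_i ∧ dx_j.
Expand each term, using dx_k ∧ dx_i ∧ dx_j = sgn(permutation) dx_{(a)} ∧ dx_{(b)} ∧ dx_{(c)} with (a < b < c) sorted:
  d(-2*x^2 + x*z + 2*y*z) includes (∂/∂x)(-2*x^2 + x*z + 2*y*z) dx = (-4*x + z) dx, which multiplied by dy ∧ dz gives (-4*x + z) dx ∧ dy ∧ dz
Collecting like 3-forms: d(omega) = (-4*x + z) dx ∧ dy ∧ dz.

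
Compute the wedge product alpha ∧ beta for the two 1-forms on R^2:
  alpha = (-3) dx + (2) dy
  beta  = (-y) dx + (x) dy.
alpha ∧ beta = (-3*x + 2*y) dx ∧ dy

Distribute the wedge, using dx_i ∧ dx_j = -dx_j ∧ dx_i and dx_i ∧ dx_i = 0. For each pair (i, j) with i < j, the coefficient of dx_i ∧ dx_j in alpha ∧ beta is (alpha_i * beta_j - alpha_j * beta_i). Collecting: alpha ∧ beta = (-3*x + 2*y) dx ∧ dy.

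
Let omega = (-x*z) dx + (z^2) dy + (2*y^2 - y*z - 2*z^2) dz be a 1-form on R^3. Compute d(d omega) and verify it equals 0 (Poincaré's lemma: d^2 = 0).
d(d omega) = 0

Step 1: d omega = sum_{i<j} (∂f_j/∂x_i - ∂f_i/∂x_j) dx_i ∧ dx_j:
  coeff of dx ∧ dy: 0
  coeff of dx ∧ dz: x
  coeff of dy ∧ dz: 4*y - 3*z
Step 2: Apply d again to each 2-form coefficient. The only possible 3-form in R^3 is dx ∧ dy ∧ dz, with coefficient
  ∂(coeff of dy∧dz)/∂x - ∂(coeff of dx∧dz)/∂y + ∂(coeff of dx∧dy)/∂z
  = ∂/∂x (4*y - 3*z) - ∂/∂y (x) + ∂/∂z (0).
Each of these terms simplifies to sums of mixed partials that cancel in pairs. The result is 0 (by equality of mixed partials for smooth functions — Schwarz / Clairaut).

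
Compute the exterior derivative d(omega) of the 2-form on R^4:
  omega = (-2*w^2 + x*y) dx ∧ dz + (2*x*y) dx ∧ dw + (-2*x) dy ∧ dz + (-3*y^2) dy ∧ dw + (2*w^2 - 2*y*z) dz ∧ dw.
d(omega) = (-x - 2) dx ∧ dy ∧ dz + (-4*w) dx ∧ dz ∧ dw + (-2*x) dx ∧ dy ∧ dw + (-2*z) dy ∧ dz ∧ dw

For a 2-form omega = sum_{i<j} g_{ij} dx_i ∧ dx_j, the exterior derivative is
  d(omega) = sum_{i<j} d(g_{ij}) ∧ dx_i ∧ dx_j = sum_{i<j, k} (∂g_{ij}/∂x_k) dx_k ∧ dx_i ∧ dx_j.
Expand each term, using dx_k ∧ dx_i ∧ dx_j = sgn(permutation) dx_{(a)} ∧ dx_{(b)} ∧ dx_{(c)} with (a < b < c) sorted:
  d(-2*w^2 + x*y) includes (∂/∂y)(-2*w^2 + x*y) dy = (x) dy, which multiplied by dx ∧ dz gives (-x) dx ∧ dy ∧ dz
  d(-2*w^2 + x*y) includes (∂/∂w)(-2*w^2 + x*y) dw = (-4*w) dw, which multiplied by dx ∧ dz gives (-4*w) dx ∧ dz ∧ dw
  d(2*x*y) includes (∂/∂y)(2*x*y) dy = (2*x) dy, which multiplied by dx ∧ dw gives (-2*x) dx ∧ dy ∧ dw
  d(-2*x) includes (∂/∂x)(-2*x) dx = (-2) dx, which multiplied by dy ∧ dz gives (-2) dx ∧ dy ∧ dz
  d(2*w^2 - 2*y*z) includes (∂/∂y)(2*w^2 - 2*y*z) dy = (-2*z) dy, which multiplied by dz ∧ dw gives (-2*z) dy ∧ dz ∧ dw
Collecting like 3-forms: d(omega) = (-x - 2) dx ∧ dy ∧ dz + (-4*w) dx ∧ dz ∧ dw + (-2*x) dx ∧ dy ∧ dw + (-2*z) dy ∧ dz ∧ dw.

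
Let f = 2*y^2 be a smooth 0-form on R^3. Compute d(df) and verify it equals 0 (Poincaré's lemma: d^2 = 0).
d(df) = 0

Step 1: df = sum_i (∂f/∂x_i) dx_i = (0) dx + (4*y) dy + (0) dz.
Step 2: Apply d again. Using the 1-form formula, the coefficient of dx ∧ dy in d(df) is ∂^2 f/∂x ∂y - ∂^2 f/∂y ∂x = (0) - (0) = 0 (equality of mixed partials for smooth f).
Similarly for dx ∧ dz and dy ∧ dz — all coefficients vanish. So d(df) = 0.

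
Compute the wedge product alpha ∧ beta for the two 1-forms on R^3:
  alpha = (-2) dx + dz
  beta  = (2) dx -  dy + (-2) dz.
alpha ∧ beta = (2) dx ∧ dy + (2) dx ∧ dz + (1) dy ∧ dz

Distribute the wedge, using dx_i ∧ dx_j = -dx_j ∧ dx_i and dx_i ∧ dx_i = 0. For each pair (i, j) with i < j, the coefficient of dx_i ∧ dx_j in alpha ∧ beta is (alpha_i * beta_j - alpha_j * beta_i). Collecting: alpha ∧ beta = (2) dx ∧ dy + (2) dx ∧ dz + (1) dy ∧ dz.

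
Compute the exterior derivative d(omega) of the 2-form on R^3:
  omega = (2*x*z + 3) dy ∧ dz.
d(omega) = (2*z) dx ∧ dy ∧ dz

For a 2-form omega = sum_{i<j} g_{ij} dx_i ∧ dx_j, the exterior derivative is
  d(omega) = sum_{i<j} d(g_{ij}) ∧ dx_i ∧ dx_j = sum_{i<j, k} (∂g_{ij}/∂x_k) dx_k ∧ dx_i ∧ dx_j.
Expand each term, using dx_k ∧ dx_i ∧ dx_j = sgn(permutation) dx_{(a)} ∧ dx_{(b)} ∧ dx_{(c)} with (a < b < c) sorted:
  d(2*x*z + 3) includes (∂/∂x)(2*x*z + 3) dx = (2*z) dx, which multiplied by dy ∧ dz gives (2*z) dx ∧ dy ∧ dz
Collecting like 3-forms: d(omega) = (2*z) dx ∧ dy ∧ dz.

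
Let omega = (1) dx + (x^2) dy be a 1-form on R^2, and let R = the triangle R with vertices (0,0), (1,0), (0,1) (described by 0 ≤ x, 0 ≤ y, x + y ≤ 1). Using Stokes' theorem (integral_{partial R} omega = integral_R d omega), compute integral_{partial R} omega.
integral_(partial R) omega = 1/3

Stokes: integral_partial_R omega = integral_R d omega with d omega = (∂Q/∂x - ∂P/∂y) dx ∧ dy.
  ∂Q/∂x = 2*x
  ∂P/∂y = 0
  integrand = ∂Q/∂x - ∂P/∂y = 2*x.
Integrating over R: integral_0^1 integral_0^{1-x} (2*x) dy dx = 1/3.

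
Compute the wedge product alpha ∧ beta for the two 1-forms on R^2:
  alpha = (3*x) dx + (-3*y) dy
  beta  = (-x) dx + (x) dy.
alpha ∧ beta = (3*x*(x - y)) dx ∧ dy

Distribute the wedge, using dx_i ∧ dx_j = -dx_j ∧ dx_i and dx_i ∧ dx_i = 0. For each pair (i, j) with i < j, the coefficient of dx_i ∧ dx_j in alpha ∧ beta is (alpha_i * beta_j - alpha_j * beta_i). Collecting: alpha ∧ beta = (3*x*(x - y)) dx ∧ dy.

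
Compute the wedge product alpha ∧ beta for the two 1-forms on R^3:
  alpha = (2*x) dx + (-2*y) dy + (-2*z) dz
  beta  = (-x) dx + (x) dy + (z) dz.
alpha ∧ beta = (2*x*(x - y)) dx ∧ dy + (2*z*(x - y)) dy ∧ dz

Distribute the wedge, using dx_i ∧ dx_j = -dx_j ∧ dx_i and dx_i ∧ dx_i = 0. For each pair (i, j) with i < j, the coefficient of dx_i ∧ dx_j in alpha ∧ beta is (alpha_i * beta_j - alpha_j * beta_i). Collecting: alpha ∧ beta = (2*x*(x - y)) dx ∧ dy + (2*z*(x - y)) dy ∧ dz.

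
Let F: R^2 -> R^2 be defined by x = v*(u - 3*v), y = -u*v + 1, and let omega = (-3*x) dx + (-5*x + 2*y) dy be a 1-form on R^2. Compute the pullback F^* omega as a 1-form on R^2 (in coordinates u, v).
F^* omega = (2*v*(2*u*v - 3*v^2 - 1)) du + (4*u^2*v + 12*u*v^2 - 2*u - 54*v^3) dv

Using F^*(f dg) = (f ∘ F) d(g ∘ F), substitute each coordinate x_i by F_i(u, v) in f_i, and replace dx_i by d F_i = (∂F_i/∂u) du + (∂F_i/∂v) dv.
  For the x component: f_1(F) = 3*v*(-u + 3*v); d F_1 = (v) du + (u - 6*v) dv
  For the y component: f_2(F) = -7*u*v + 15*v^2 + 2; d F_2 = (-v) du + (-u) dv
Combining and collecting du, dv coefficients:
  coeff of du: 2*v*(2*u*v - 3*v^2 - 1)
  coeff of dv: 4*u^2*v + 12*u*v^2 - 2*u - 54*v^3
F^* omega = (2*v*(2*u*v - 3*v^2 - 1)) du + (4*u^2*v + 12*u*v^2 - 2*u - 54*v^3) dv.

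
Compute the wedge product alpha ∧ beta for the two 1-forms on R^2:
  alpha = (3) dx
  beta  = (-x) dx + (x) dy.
alpha ∧ beta = (3*x) dx ∧ dy

Distribute the wedge, using dx_i ∧ dx_j = -dx_j ∧ dx_i and dx_i ∧ dx_i = 0. For each pair (i, j) with i < j, the coefficient of dx_i ∧ dx_j in alpha ∧ beta is (alpha_i * beta_j - alpha_j * beta_i). Collecting: alpha ∧ beta = (3*x) dx ∧ dy.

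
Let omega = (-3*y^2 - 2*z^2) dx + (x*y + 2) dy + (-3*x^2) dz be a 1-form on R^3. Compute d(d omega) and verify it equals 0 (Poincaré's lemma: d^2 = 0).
d(d omega) = 0

Step 1: d omega = sum_{i<j} (∂f_j/∂x_i - ∂f_i/∂x_j) dx_i ∧ dx_j:
  coeff of dx ∧ dy: 7*y
  coeff of dx ∧ dz: -6*x + 4*z
  coeff of dy ∧ dz: 0
Step 2: Apply d again to each 2-form coefficient. The only possible 3-form in R^3 is dx ∧ dy ∧ dz, with coefficient
  ∂(coeff of dy∧dz)/∂x - ∂(coeff of dx∧dz)/∂y + ∂(coeff of dx∧dy)/∂z
  = ∂/∂x (0) - ∂/∂y (-6*x + 4*z) + ∂/∂z (7*y).
Each of these terms simplifies to sums of mixed partials that cancel in pairs. The result is 0 (by equality of mixed partials for smooth functions — Schwarz / Clairaut).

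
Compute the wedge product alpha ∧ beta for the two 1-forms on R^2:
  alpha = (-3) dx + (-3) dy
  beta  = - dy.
alpha ∧ beta = (3) dx ∧ dy

Distribute the wedge, using dx_i ∧ dx_j = -dx_j ∧ dx_i and dx_i ∧ dx_i = 0. For each pair (i, j) with i < j, the coefficient of dx_i ∧ dx_j in alpha ∧ beta is (alpha_i * beta_j - alpha_j * beta_i). Collecting: alpha ∧ beta = (3) dx ∧ dy.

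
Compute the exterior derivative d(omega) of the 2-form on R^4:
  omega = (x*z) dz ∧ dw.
d(omega) = (z) dx ∧ dz ∧ dw

For a 2-form omega = sum_{i<j} g_{ij} dx_i ∧ dx_j, the exterior derivative is
  d(omega) = sum_{i<j} d(g_{ij}) ∧ dx_i ∧ dx_j = sum_{i<j, k} (∂g_{ij}/∂x_k) dx_k ∧ dx_i ∧ dx_j.
Expand each term, using dx_k ∧ dx_i ∧ dx_j = sgn(permutation) dx_{(a)} ∧ dx_{(b)} ∧ dx_{(c)} with (a < b < c) sorted:
  d(x*z) includes (∂/∂x)(x*z) dx = (z) dx, which multiplied by dz ∧ dw gives (z) dx ∧ dz ∧ dw
Collecting like 3-forms: d(omega) = (z) dx ∧ dz ∧ dw.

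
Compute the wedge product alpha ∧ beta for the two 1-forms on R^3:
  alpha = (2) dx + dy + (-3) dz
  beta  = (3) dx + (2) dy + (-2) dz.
alpha ∧ beta = (1) dx ∧ dy + (5) dx ∧ dz + (4) dy ∧ dz

Distribute the wedge, using dx_i ∧ dx_j = -dx_j ∧ dx_i and dx_i ∧ dx_i = 0. For each pair (i, j) with i < j, the coefficient of dx_i ∧ dx_j in alpha ∧ beta is (alpha_i * beta_j - alpha_j * beta_i). Collecting: alpha ∧ beta = (1) dx ∧ dy + (5) dx ∧ dz + (4) dy ∧ dz.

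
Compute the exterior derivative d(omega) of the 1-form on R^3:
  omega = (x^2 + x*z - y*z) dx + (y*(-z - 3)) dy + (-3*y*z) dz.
d(omega) = (z) dx ∧ dy + (-x + y) dx ∧ dz + (y - 3*z) dy ∧ dz

For a 1-form omega = sum_i f_i dx_i, the exterior derivative is
  d(omega) = sum_{i < j} (∂f_j/∂x_i - ∂f_i/∂x_j) dx_i ∧ dx_j.
  coefficient of dx ∧ dy: ∂f_2/∂x - ∂f_1/∂y = ∂(y*(-z - 3))/∂x - ∂(x^2 + x*z - y*z)/∂y = z
  coefficient of dx ∧ dz: ∂f_3/∂x - ∂f_1/∂z = ∂(-3*y*z)/∂x - ∂(x^2 + x*z - y*z)/∂z = -x + y
  coefficient of dy ∧ dz: ∂f_3/∂y - ∂f_2/∂z = ∂(-3*y*z)/∂y - ∂(y*(-z - 3))/∂z = y - 3*z
Assembling: d(omega) = (z) dx ∧ dy + (-x + y) dx ∧ dz + (y - 3*z) dy ∧ dz.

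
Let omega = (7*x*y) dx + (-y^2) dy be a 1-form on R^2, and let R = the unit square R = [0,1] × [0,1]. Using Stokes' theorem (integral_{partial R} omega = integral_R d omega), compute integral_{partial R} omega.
integral_(partial R) omega = -7/2

Stokes: integral_partial_R omega = integral_R d omega with d omega = (∂Q/∂x - ∂P/∂y) dx ∧ dy.
  ∂Q/∂x = 0
  ∂P/∂y = 7*x
  integrand = ∂Q/∂x - ∂P/∂y = -7*x.
Integrating over R: integral_0^1 integral_0^1 (-7*x) dx dy = -7/2.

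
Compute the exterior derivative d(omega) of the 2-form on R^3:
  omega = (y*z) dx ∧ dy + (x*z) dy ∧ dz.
d(omega) = (y + z) dx ∧ dy ∧ dz

For a 2-form omega = sum_{i<j} g_{ij} dx_i ∧ dx_j, the exterior derivative is
  d(omega) = sum_{i<j} d(g_{ij}) ∧ dx_i ∧ dx_j = sum_{i<j, k} (∂g_{ij}/∂x_k) dx_k ∧ dx_i ∧ dx_j.
Expand each term, using dx_k ∧ dx_i ∧ dx_j = sgn(permutation) dx_{(a)} ∧ dx_{(b)} ∧ dx_{(c)} with (a < b < c) sorted:
  d(y*z) includes (∂/∂z)(y*z) dz = (y) dz, which multiplied by dx ∧ dy gives (y) dx ∧ dy ∧ dz
  d(x*z) includes (∂/∂x)(x*z) dx = (z) dx, which multiplied by dy ∧ dz gives (z) dx ∧ dy ∧ dz
Collecting like 3-forms: d(omega) = (y + z) dx ∧ dy ∧ dz.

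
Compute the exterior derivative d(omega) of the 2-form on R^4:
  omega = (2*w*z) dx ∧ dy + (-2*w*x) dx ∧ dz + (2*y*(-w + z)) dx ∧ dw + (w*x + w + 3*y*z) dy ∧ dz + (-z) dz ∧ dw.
d(omega) = (3*w) dx ∧ dy ∧ dz + (2*w) dx ∧ dy ∧ dw + (-2*x - 2*y) dx ∧ dz ∧ dw + (x + 1) dy ∧ dz ∧ dw

For a 2-form omega = sum_{i<j} g_{ij} dx_i ∧ dx_j, the exterior derivative is
  d(omega) = sum_{i<j} d(g_{ij}) ∧ dx_i ∧ dx_j = sum_{i<j, k} (∂g_{ij}/∂x_k) dx_k ∧ dx_i ∧ dx_j.
Expand each term, using dx_k ∧ dx_i ∧ dx_j = sgn(permutation) dx_{(a)} ∧ dx_{(b)} ∧ dx_{(c)} with (a < b < c) sorted:
  d(2*w*z) includes (∂/∂z)(2*w*z) dz = (2*w) dz, which multiplied by dx ∧ dy gives (2*w) dx ∧ dy ∧ dz
  d(2*w*z) includes (∂/∂w)(2*w*z) dw = (2*z) dw, which multiplied by dx ∧ dy gives (2*z) dx ∧ dy ∧ dw
  d(-2*w*x) includes (∂/∂w)(-2*w*x) dw = (-2*x) dw, which multiplied by dx ∧ dz gives (-2*x) dx ∧ dz ∧ dw
  d(2*y*(-w + z)) includes (∂/∂y)(2*y*(-w + z)) dy = (-2*w + 2*z) dy, which multiplied by dx ∧ dw gives (2*w - 2*z) dx ∧ dy ∧ dw
  d(2*y*(-w + z)) includes (∂/∂z)(2*y*(-w + z)) dz = (2*y) dz, which multiplied by dx ∧ dw gives (-2*y) dx ∧ dz ∧ dw
  d(w*x + w + 3*y*z) includes (∂/∂x)(w*x + w + 3*y*z) dx = (w) dx, which multiplied by dy ∧ dz gives (w) dx ∧ dy ∧ dz
  d(w*x + w + 3*y*z) includes (∂/∂w)(w*x + w + 3*y*z) dw = (x + 1) dw, which multiplied by dy ∧ dz gives (x + 1) dy ∧ dz ∧ dw
Collecting like 3-forms: d(omega) = (3*w) dx ∧ dy ∧ dz + (2*w) dx ∧ dy ∧ dw + (-2*x - 2*y) dx ∧ dz ∧ dw + (x + 1) dy ∧ dz ∧ dw.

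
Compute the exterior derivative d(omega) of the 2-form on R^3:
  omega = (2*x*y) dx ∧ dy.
d(omega) = 0

For a 2-form omega = sum_{i<j} g_{ij} dx_i ∧ dx_j, the exterior derivative is
  d(omega) = sum_{i<j} d(g_{ij}) ∧ dx_i ∧ dx_j = sum_{i<j, k} (∂g_{ij}/∂x_k) dx_k ∧ dx_i ∧ dx_j.
Expand each term, using dx_k ∧ dx_i ∧ dx_j = sgn(permutation) dx_{(a)} ∧ dx_{(b)} ∧ dx_{(c)} with (a < b < c) sorted:

Collecting like 3-forms: d(omega) = 0.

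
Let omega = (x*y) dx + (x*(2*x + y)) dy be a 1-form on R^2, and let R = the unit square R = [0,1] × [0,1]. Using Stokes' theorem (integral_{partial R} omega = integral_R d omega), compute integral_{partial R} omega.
integral_(partial R) omega = 2

Stokes: integral_partial_R omega = integral_R d omega with d omega = (∂Q/∂x - ∂P/∂y) dx ∧ dy.
  ∂Q/∂x = 4*x + y
  ∂P/∂y = x
  integrand = ∂Q/∂x - ∂P/∂y = 3*x + y.
Integrating over R: integral_0^1 integral_0^1 (3*x + y) dx dy = 2.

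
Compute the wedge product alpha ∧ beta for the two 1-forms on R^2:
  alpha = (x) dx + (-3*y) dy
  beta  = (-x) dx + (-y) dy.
alpha ∧ beta = (-4*x*y) dx ∧ dy

Distribute the wedge, using dx_i ∧ dx_j = -dx_j ∧ dx_i and dx_i ∧ dx_i = 0. For each pair (i, j) with i < j, the coefficient of dx_i ∧ dx_j in alpha ∧ beta is (alpha_i * beta_j - alpha_j * beta_i). Collecting: alpha ∧ beta = (-4*x*y) dx ∧ dy.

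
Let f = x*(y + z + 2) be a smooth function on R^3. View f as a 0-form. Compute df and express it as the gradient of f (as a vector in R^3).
df = (y + z + 2) dx + (x) dy + (x) dz; grad f = (y + z + 2, x, x)

For a 0-form f, d f = (∂f/∂x) dx + (∂f/∂y) dy + (∂f/∂z) dz. The components of the vector representation are exactly the entries of grad f in Cartesian coordinates:
  ∂f/∂x = y + z + 2
  ∂f/∂y = x
  ∂f/∂z = x.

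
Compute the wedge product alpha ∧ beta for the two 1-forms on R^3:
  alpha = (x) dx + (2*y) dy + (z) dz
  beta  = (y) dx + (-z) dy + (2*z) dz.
alpha ∧ beta = (-x*z - 2*y^2) dx ∧ dy + (z*(2*x - y)) dx ∧ dz + (z*(4*y + z)) dy ∧ dz

Distribute the wedge, using dx_i ∧ dx_j = -dx_j ∧ dx_i and dx_i ∧ dx_i = 0. For each pair (i, j) with i < j, the coefficient of dx_i ∧ dx_j in alpha ∧ beta is (alpha_i * beta_j - alpha_j * beta_i). Collecting: alpha ∧ beta = (-x*z - 2*y^2) dx ∧ dy + (z*(2*x - y)) dx ∧ dz + (z*(4*y + z)) dy ∧ dz.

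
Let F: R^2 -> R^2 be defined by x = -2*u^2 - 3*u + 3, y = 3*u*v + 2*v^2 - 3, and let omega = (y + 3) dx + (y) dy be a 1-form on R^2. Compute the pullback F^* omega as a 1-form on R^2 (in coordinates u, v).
F^* omega = (v*(-12*u^2 + u*v - 9*u + 6*v^2 - 6*v - 9)) du + (9*u^2*v + 18*u*v^2 - 9*u + 8*v^3 - 12*v) dv

Using F^*(f dg) = (f ∘ F) d(g ∘ F), substitute each coordinate x_i by F_i(u, v) in f_i, and replace dx_i by d F_i = (∂F_i/∂u) du + (∂F_i/∂v) dv.
  For the x component: f_1(F) = v*(3*u + 2*v); d F_1 = (-4*u - 3) du + (0) dv
  For the y component: f_2(F) = 3*u*v + 2*v^2 - 3; d F_2 = (3*v) du + (3*u + 4*v) dv
Combining and collecting du, dv coefficients:
  coeff of du: v*(-12*u^2 + u*v - 9*u + 6*v^2 - 6*v - 9)
  coeff of dv: 9*u^2*v + 18*u*v^2 - 9*u + 8*v^3 - 12*v
F^* omega = (v*(-12*u^2 + u*v - 9*u + 6*v^2 - 6*v - 9)) du + (9*u^2*v + 18*u*v^2 - 9*u + 8*v^3 - 12*v) dv.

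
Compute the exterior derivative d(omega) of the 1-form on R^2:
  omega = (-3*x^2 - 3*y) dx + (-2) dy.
d(omega) = (3) dx ∧ dy

For a 1-form omega = sum_i f_i dx_i, the exterior derivative is
  d(omega) = sum_{i < j} (∂f_j/∂x_i - ∂f_i/∂x_j) dx_i ∧ dx_j.
  coefficient of dx ∧ dy: ∂f_2/∂x - ∂f_1/∂y = ∂(-2)/∂x - ∂(-3*x^2 - 3*y)/∂y = 3
Assembling: d(omega) = (3) dx ∧ dy.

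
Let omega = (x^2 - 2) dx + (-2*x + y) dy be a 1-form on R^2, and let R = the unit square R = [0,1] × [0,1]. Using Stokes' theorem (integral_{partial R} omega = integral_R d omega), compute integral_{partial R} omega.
integral_(partial R) omega = -2

Stokes: integral_partial_R omega = integral_R d omega with d omega = (∂Q/∂x - ∂P/∂y) dx ∧ dy.
  ∂Q/∂x = -2
  ∂P/∂y = 0
  integrand = ∂Q/∂x - ∂P/∂y = -2.
Integrating over R: integral_0^1 integral_0^1 (-2) dx dy = -2.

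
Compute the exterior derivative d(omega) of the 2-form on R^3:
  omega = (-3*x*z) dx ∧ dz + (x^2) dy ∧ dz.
d(omega) = (2*x) dx ∧ dy ∧ dz

For a 2-form omega = sum_{i<j} g_{ij} dx_i ∧ dx_j, the exterior derivative is
  d(omega) = sum_{i<j} d(g_{ij}) ∧ dx_i ∧ dx_j = sum_{i<j, k} (∂g_{ij}/∂x_k) dx_k ∧ dx_i ∧ dx_j.
Expand each term, using dx_k ∧ dx_i ∧ dx_j = sgn(permutation) dx_{(a)} ∧ dx_{(b)} ∧ dx_{(c)} with (a < b < c) sorted:
  d(x^2) includes (∂/∂x)(x^2) dx = (2*x) dx, which multiplied by dy ∧ dz gives (2*x) dx ∧ dy ∧ dz
Collecting like 3-forms: d(omega) = (2*x) dx ∧ dy ∧ dz.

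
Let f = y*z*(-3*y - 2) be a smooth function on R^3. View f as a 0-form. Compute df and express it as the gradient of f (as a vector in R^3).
df = (0) dx + (2*z*(-3*y - 1)) dy + (y*(-3*y - 2)) dz; grad f = (0, 2*z*(-3*y - 1), y*(-3*y - 2))

For a 0-form f, d f = (∂f/∂x) dx + (∂f/∂y) dy + (∂f/∂z) dz. The components of the vector representation are exactly the entries of grad f in Cartesian coordinates:
  ∂f/∂x = 0
  ∂f/∂y = 2*z*(-3*y - 1)
  ∂f/∂z = y*(-3*y - 2).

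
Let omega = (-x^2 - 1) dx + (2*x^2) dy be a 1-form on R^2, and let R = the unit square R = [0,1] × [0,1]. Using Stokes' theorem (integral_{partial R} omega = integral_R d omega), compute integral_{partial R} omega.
integral_(partial R) omega = 2

Stokes: integral_partial_R omega = integral_R d omega with d omega = (∂Q/∂x - ∂P/∂y) dx ∧ dy.
  ∂Q/∂x = 4*x
  ∂P/∂y = 0
  integrand = ∂Q/∂x - ∂P/∂y = 4*x.
Integrating over R: integral_0^1 integral_0^1 (4*x) dx dy = 2.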